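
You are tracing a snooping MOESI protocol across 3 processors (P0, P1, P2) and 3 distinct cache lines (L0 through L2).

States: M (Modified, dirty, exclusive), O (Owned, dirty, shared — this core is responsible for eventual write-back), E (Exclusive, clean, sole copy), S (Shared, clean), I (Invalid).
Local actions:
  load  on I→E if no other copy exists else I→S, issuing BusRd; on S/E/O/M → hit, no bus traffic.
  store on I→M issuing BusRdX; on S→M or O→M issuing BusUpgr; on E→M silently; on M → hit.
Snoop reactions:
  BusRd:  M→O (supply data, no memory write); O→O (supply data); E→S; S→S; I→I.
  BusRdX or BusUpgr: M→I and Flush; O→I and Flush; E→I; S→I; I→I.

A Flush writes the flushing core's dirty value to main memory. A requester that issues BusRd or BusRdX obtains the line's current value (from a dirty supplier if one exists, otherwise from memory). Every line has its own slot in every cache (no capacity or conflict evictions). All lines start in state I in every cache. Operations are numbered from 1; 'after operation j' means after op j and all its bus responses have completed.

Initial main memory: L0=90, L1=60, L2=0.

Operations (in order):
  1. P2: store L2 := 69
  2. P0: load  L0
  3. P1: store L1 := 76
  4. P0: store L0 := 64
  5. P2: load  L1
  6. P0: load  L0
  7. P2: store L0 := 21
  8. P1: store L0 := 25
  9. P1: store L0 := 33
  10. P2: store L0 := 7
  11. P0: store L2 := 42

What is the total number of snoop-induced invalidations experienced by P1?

  op1 P2: store L2 := 69 → I/I/M on L2; bus BusRdX; mem=0
  op2 P0: load  L0 → E/I/I on L0; bus BusRd; mem=90
  op3 P1: store L1 := 76 → I/M/I on L1; bus BusRdX; mem=60
  op4 P0: store L0 := 64 → M/I/I on L0; bus (none); mem=90
  op5 P2: load  L1 → I/O/S on L1; bus BusRd; mem=60
  op6 P0: load  L0 → M/I/I on L0; bus (none); mem=90
  op7 P2: store L0 := 21 → I/I/M on L0; bus BusRdX Flush; mem=64
  op8 P1: store L0 := 25 → I/M/I on L0; bus BusRdX Flush; mem=21
  op9 P1: store L0 := 33 → I/M/I on L0; bus (none); mem=21
  op10 P2: store L0 := 7 → I/I/M on L0; bus BusRdX Flush; mem=33
  op11 P0: store L2 := 42 → M/I/I on L2; bus BusRdX Flush; mem=69

invalidations = 1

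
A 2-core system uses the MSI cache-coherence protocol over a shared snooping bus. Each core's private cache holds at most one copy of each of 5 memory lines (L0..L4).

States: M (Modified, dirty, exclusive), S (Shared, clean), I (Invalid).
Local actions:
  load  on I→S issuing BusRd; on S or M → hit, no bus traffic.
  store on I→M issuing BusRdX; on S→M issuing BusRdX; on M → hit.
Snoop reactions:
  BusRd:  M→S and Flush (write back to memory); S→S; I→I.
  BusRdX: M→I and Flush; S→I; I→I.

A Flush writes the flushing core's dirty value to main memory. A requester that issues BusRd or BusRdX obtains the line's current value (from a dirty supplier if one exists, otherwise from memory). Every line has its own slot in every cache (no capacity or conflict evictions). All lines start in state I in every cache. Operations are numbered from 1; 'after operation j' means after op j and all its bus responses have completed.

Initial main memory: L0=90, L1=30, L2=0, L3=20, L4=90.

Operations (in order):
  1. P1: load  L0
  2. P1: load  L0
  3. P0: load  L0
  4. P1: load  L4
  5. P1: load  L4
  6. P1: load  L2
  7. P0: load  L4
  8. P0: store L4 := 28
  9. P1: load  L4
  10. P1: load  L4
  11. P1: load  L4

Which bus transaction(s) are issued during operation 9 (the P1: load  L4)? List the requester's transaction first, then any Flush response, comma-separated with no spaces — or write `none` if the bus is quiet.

step 1: P1: load  L0  ⟶  IS  (L0)  txn=BusRd  M[L0]=90
step 2: P1: load  L0  ⟶  IS  (L0)  txn=∅  M[L0]=90
step 3: P0: load  L0  ⟶  SS  (L0)  txn=BusRd  M[L0]=90
step 4: P1: load  L4  ⟶  IS  (L4)  txn=BusRd  M[L4]=90
step 5: P1: load  L4  ⟶  IS  (L4)  txn=∅  M[L4]=90
step 6: P1: load  L2  ⟶  IS  (L2)  txn=BusRd  M[L2]=0
step 7: P0: load  L4  ⟶  SS  (L4)  txn=BusRd  M[L4]=90
step 8: P0: store L4 := 28  ⟶  MI  (L4)  txn=BusRdX  M[L4]=90
step 9: P1: load  L4  ⟶  SS  (L4)  txn=BusRd+Flush  M[L4]=28
step 10: P1: load  L4  ⟶  SS  (L4)  txn=∅  M[L4]=28
step 11: P1: load  L4  ⟶  SS  (L4)  txn=∅  M[L4]=28

bus = BusRd,Flush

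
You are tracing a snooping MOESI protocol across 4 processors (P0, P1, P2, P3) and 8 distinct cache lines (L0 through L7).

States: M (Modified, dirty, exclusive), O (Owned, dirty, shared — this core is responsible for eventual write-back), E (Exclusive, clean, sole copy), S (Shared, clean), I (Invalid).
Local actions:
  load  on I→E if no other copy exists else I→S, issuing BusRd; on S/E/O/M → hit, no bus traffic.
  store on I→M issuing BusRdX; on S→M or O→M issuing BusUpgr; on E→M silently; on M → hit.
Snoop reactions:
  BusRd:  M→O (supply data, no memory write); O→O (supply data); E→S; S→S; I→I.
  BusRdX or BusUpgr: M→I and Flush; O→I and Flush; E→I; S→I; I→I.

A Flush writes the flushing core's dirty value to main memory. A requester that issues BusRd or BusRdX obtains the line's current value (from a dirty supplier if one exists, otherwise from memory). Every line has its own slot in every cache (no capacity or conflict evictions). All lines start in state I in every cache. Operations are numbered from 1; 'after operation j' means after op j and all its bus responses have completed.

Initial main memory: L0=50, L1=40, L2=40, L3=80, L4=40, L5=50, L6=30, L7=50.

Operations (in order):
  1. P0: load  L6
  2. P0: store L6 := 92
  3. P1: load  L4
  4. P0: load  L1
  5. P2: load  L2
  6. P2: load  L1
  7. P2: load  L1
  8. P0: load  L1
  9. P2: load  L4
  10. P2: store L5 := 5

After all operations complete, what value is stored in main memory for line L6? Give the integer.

[1] P0: load  L6 | P0:E(30), P1:I, P2:I, P3:I | bus: BusRd
[2] P0: store L6 := 92 | P0:M(92), P1:I, P2:I, P3:I | bus: none
[3] P1: load  L4 | P0:I, P1:E(40), P2:I, P3:I | bus: BusRd
[4] P0: load  L1 | P0:E(40), P1:I, P2:I, P3:I | bus: BusRd
[5] P2: load  L2 | P0:I, P1:I, P2:E(40), P3:I | bus: BusRd
[6] P2: load  L1 | P0:S(40), P1:I, P2:S(40), P3:I | bus: BusRd
[7] P2: load  L1 | P0:S(40), P1:I, P2:S(40), P3:I | bus: none
[8] P0: load  L1 | P0:S(40), P1:I, P2:S(40), P3:I | bus: none
[9] P2: load  L4 | P0:I, P1:S(40), P2:S(40), P3:I | bus: BusRd
[10] P2: store L5 := 5 | P0:I, P1:I, P2:M(5), P3:I | bus: BusRdX

memory[L6] = 30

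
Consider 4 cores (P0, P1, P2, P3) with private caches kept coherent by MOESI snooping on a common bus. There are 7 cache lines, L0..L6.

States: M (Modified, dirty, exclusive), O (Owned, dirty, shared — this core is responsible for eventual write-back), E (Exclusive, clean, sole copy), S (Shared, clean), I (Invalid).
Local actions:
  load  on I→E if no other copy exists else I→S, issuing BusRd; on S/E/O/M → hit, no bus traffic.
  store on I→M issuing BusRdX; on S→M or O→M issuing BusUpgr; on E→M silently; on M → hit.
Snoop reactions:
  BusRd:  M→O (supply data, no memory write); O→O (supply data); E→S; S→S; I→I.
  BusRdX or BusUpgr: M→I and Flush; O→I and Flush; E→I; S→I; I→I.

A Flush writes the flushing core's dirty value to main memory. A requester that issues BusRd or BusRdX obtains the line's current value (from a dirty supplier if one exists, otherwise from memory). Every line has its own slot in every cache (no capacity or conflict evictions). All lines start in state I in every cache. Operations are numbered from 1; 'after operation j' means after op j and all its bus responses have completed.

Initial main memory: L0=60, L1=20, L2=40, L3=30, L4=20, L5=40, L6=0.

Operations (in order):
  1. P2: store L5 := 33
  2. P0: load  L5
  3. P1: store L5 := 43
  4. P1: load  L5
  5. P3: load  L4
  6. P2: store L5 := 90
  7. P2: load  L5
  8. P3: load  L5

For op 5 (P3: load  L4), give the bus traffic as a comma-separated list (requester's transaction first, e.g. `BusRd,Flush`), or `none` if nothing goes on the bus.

bus = BusRd

  op1 P2: store L5 := 33 → I/I/M/I on L5; bus BusRdX; mem=40
  op2 P0: load  L5 → S/I/O/I on L5; bus BusRd; mem=40
  op3 P1: store L5 := 43 → I/M/I/I on L5; bus BusRdX Flush; mem=33
  op4 P1: load  L5 → I/M/I/I on L5; bus (none); mem=33
  op5 P3: load  L4 → I/I/I/E on L4; bus BusRd; mem=20
  op6 P2: store L5 := 90 → I/I/M/I on L5; bus BusRdX Flush; mem=43
  op7 P2: load  L5 → I/I/M/I on L5; bus (none); mem=43
  op8 P3: load  L5 → I/I/O/S on L5; bus BusRd; mem=43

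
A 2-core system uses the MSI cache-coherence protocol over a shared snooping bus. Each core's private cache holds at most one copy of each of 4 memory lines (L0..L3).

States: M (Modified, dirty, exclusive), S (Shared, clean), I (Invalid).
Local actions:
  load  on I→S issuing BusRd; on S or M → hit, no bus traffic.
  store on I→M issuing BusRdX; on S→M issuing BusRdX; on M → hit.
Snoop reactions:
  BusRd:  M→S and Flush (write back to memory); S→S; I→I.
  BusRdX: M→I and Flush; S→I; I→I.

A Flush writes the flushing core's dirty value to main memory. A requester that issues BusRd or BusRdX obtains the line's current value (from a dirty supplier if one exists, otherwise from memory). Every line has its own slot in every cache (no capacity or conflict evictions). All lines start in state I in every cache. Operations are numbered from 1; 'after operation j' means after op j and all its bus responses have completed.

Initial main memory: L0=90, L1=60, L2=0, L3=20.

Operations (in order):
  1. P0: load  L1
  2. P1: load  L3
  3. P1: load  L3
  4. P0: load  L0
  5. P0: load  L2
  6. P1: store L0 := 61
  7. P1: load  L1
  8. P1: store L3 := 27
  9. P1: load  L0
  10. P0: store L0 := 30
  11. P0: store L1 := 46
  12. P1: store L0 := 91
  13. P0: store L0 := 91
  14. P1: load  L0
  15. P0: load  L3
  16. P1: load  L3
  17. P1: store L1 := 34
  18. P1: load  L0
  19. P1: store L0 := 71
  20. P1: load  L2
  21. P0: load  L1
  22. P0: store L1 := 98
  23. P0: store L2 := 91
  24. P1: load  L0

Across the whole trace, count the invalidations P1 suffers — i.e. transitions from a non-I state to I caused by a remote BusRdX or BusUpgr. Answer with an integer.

1. P0: load  L1  bus=[BusRd]  L1: P0=S P1=I  mem[L1]=60
2. P1: load  L3  bus=[BusRd]  L3: P0=I P1=S  mem[L3]=20
3. P1: load  L3  bus=[-]  L3: P0=I P1=S  mem[L3]=20
4. P0: load  L0  bus=[BusRd]  L0: P0=S P1=I  mem[L0]=90
5. P0: load  L2  bus=[BusRd]  L2: P0=S P1=I  mem[L2]=0
6. P1: store L0 := 61  bus=[BusRdX]  L0: P0=I P1=M  mem[L0]=90
7. P1: load  L1  bus=[BusRd]  L1: P0=S P1=S  mem[L1]=60
8. P1: store L3 := 27  bus=[BusRdX]  L3: P0=I P1=M  mem[L3]=20
9. P1: load  L0  bus=[-]  L0: P0=I P1=M  mem[L0]=90
10. P0: store L0 := 30  bus=[BusRdX,Flush]  L0: P0=M P1=I  mem[L0]=61
11. P0: store L1 := 46  bus=[BusRdX]  L1: P0=M P1=I  mem[L1]=60
12. P1: store L0 := 91  bus=[BusRdX,Flush]  L0: P0=I P1=M  mem[L0]=30
13. P0: store L0 := 91  bus=[BusRdX,Flush]  L0: P0=M P1=I  mem[L0]=91
14. P1: load  L0  bus=[BusRd,Flush]  L0: P0=S P1=S  mem[L0]=91
15. P0: load  L3  bus=[BusRd,Flush]  L3: P0=S P1=S  mem[L3]=27
16. P1: load  L3  bus=[-]  L3: P0=S P1=S  mem[L3]=27
17. P1: store L1 := 34  bus=[BusRdX,Flush]  L1: P0=I P1=M  mem[L1]=46
18. P1: load  L0  bus=[-]  L0: P0=S P1=S  mem[L0]=91
19. P1: store L0 := 71  bus=[BusRdX]  L0: P0=I P1=M  mem[L0]=91
20. P1: load  L2  bus=[BusRd]  L2: P0=S P1=S  mem[L2]=0
21. P0: load  L1  bus=[BusRd,Flush]  L1: P0=S P1=S  mem[L1]=34
22. P0: store L1 := 98  bus=[BusRdX]  L1: P0=M P1=I  mem[L1]=34
23. P0: store L2 := 91  bus=[BusRdX]  L2: P0=M P1=I  mem[L2]=0
24. P1: load  L0  bus=[-]  L0: P0=I P1=M  mem[L0]=91

invalidations = 5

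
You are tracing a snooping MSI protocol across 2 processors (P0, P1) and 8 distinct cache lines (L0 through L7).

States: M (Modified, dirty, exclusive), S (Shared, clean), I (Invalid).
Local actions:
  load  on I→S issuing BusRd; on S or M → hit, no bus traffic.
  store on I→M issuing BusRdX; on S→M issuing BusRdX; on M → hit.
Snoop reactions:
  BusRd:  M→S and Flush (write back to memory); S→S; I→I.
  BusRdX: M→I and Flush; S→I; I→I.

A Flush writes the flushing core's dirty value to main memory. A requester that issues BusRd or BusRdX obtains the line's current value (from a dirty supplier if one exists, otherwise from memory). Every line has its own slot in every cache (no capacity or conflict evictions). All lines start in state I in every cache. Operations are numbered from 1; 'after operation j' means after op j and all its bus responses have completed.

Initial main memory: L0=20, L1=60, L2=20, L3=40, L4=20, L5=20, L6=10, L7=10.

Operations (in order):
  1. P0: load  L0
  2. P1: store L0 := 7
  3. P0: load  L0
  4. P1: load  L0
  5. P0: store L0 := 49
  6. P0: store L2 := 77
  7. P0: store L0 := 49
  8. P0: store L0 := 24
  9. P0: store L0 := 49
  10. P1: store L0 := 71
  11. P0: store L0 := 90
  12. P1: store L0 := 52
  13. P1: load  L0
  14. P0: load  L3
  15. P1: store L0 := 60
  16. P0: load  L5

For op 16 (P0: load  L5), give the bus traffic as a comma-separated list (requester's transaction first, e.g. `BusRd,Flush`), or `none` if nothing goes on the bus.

bus = BusRd

[1] P0: load  L0 | P0:S(20), P1:I | bus: BusRd
[2] P1: store L0 := 7 | P0:I, P1:M(7) | bus: BusRdX
[3] P0: load  L0 | P0:S(7), P1:S(7) | bus: BusRd,Flush
[4] P1: load  L0 | P0:S(7), P1:S(7) | bus: none
[5] P0: store L0 := 49 | P0:M(49), P1:I | bus: BusRdX
[6] P0: store L2 := 77 | P0:M(77), P1:I | bus: BusRdX
[7] P0: store L0 := 49 | P0:M(49), P1:I | bus: none
[8] P0: store L0 := 24 | P0:M(24), P1:I | bus: none
[9] P0: store L0 := 49 | P0:M(49), P1:I | bus: none
[10] P1: store L0 := 71 | P0:I, P1:M(71) | bus: BusRdX,Flush
[11] P0: store L0 := 90 | P0:M(90), P1:I | bus: BusRdX,Flush
[12] P1: store L0 := 52 | P0:I, P1:M(52) | bus: BusRdX,Flush
[13] P1: load  L0 | P0:I, P1:M(52) | bus: none
[14] P0: load  L3 | P0:S(40), P1:I | bus: BusRd
[15] P1: store L0 := 60 | P0:I, P1:M(60) | bus: none
[16] P0: load  L5 | P0:S(20), P1:I | bus: BusRd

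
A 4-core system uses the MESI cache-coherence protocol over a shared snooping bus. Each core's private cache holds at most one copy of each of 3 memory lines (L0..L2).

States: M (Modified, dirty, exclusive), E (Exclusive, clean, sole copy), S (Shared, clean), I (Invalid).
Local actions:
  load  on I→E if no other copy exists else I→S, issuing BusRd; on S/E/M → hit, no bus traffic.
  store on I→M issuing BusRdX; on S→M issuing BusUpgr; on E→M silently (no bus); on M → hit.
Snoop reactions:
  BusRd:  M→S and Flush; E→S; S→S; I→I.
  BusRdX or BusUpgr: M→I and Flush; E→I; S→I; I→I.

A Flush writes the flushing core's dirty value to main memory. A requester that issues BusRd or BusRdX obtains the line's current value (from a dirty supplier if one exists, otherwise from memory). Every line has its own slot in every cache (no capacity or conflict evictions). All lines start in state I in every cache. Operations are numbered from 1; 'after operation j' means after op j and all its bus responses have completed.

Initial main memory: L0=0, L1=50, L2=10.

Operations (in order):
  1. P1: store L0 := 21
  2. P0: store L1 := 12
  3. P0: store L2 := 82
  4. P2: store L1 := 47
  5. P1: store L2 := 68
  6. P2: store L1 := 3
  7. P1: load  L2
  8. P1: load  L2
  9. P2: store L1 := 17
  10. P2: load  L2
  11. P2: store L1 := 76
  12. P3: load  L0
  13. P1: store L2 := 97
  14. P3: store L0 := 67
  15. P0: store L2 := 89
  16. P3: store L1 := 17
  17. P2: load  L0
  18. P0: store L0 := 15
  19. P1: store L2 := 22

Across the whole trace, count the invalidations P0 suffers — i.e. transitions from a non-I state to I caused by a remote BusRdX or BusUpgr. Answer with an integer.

invalidations = 3

  op1 P1: store L0 := 21 → I/M/I/I on L0; bus BusRdX; mem=0
  op2 P0: store L1 := 12 → M/I/I/I on L1; bus BusRdX; mem=50
  op3 P0: store L2 := 82 → M/I/I/I on L2; bus BusRdX; mem=10
  op4 P2: store L1 := 47 → I/I/M/I on L1; bus BusRdX Flush; mem=12
  op5 P1: store L2 := 68 → I/M/I/I on L2; bus BusRdX Flush; mem=82
  op6 P2: store L1 := 3 → I/I/M/I on L1; bus (none); mem=12
  op7 P1: load  L2 → I/M/I/I on L2; bus (none); mem=82
  op8 P1: load  L2 → I/M/I/I on L2; bus (none); mem=82
  op9 P2: store L1 := 17 → I/I/M/I on L1; bus (none); mem=12
  op10 P2: load  L2 → I/S/S/I on L2; bus BusRd Flush; mem=68
  op11 P2: store L1 := 76 → I/I/M/I on L1; bus (none); mem=12
  op12 P3: load  L0 → I/S/I/S on L0; bus BusRd Flush; mem=21
  op13 P1: store L2 := 97 → I/M/I/I on L2; bus BusUpgr; mem=68
  op14 P3: store L0 := 67 → I/I/I/M on L0; bus BusUpgr; mem=21
  op15 P0: store L2 := 89 → M/I/I/I on L2; bus BusRdX Flush; mem=97
  op16 P3: store L1 := 17 → I/I/I/M on L1; bus BusRdX Flush; mem=76
  op17 P2: load  L0 → I/I/S/S on L0; bus BusRd Flush; mem=67
  op18 P0: store L0 := 15 → M/I/I/I on L0; bus BusRdX; mem=67
  op19 P1: store L2 := 22 → I/M/I/I on L2; bus BusRdX Flush; mem=89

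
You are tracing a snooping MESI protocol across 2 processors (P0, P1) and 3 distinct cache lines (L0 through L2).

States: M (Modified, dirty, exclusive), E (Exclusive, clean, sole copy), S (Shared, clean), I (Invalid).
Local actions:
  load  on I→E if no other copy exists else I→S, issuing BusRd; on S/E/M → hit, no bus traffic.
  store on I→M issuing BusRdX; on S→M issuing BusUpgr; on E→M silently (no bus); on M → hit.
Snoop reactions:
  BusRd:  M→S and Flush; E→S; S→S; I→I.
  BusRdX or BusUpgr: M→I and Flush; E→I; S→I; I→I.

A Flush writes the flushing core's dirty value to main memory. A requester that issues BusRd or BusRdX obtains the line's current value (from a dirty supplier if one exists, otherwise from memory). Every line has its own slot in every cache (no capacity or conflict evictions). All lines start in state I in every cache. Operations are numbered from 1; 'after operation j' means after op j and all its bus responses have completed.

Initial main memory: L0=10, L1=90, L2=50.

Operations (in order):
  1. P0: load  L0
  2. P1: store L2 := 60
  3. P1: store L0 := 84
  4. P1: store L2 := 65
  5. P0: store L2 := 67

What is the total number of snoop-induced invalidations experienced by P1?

[1] P0: load  L0 | P0:E(10), P1:I | bus: BusRd
[2] P1: store L2 := 60 | P0:I, P1:M(60) | bus: BusRdX
[3] P1: store L0 := 84 | P0:I, P1:M(84) | bus: BusRdX
[4] P1: store L2 := 65 | P0:I, P1:M(65) | bus: none
[5] P0: store L2 := 67 | P0:M(67), P1:I | bus: BusRdX,Flush

invalidations = 1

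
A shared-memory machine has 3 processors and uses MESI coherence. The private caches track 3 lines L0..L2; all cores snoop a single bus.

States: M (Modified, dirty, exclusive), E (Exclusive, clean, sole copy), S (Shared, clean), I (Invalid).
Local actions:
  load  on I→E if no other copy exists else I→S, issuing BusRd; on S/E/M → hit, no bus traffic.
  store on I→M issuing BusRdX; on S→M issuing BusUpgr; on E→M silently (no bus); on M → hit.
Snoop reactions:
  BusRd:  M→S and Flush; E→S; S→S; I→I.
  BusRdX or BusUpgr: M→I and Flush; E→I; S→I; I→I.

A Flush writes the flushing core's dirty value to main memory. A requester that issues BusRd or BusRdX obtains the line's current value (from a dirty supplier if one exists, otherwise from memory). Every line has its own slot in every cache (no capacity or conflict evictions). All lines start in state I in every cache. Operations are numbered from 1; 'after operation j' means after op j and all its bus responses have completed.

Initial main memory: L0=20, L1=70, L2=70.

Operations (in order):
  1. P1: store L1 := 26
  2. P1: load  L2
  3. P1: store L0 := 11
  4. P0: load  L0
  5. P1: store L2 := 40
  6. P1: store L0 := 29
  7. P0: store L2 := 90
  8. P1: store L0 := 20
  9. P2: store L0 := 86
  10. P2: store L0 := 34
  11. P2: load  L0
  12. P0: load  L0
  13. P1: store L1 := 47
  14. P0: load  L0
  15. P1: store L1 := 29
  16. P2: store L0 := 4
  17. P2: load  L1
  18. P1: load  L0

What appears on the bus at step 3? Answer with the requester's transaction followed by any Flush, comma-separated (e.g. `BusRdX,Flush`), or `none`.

bus = BusRdX

  op1 P1: store L1 := 26 → I/M/I on L1; bus BusRdX; mem=70
  op2 P1: load  L2 → I/E/I on L2; bus BusRd; mem=70
  op3 P1: store L0 := 11 → I/M/I on L0; bus BusRdX; mem=20
  op4 P0: load  L0 → S/S/I on L0; bus BusRd Flush; mem=11
  op5 P1: store L2 := 40 → I/M/I on L2; bus (none); mem=70
  op6 P1: store L0 := 29 → I/M/I on L0; bus BusUpgr; mem=11
  op7 P0: store L2 := 90 → M/I/I on L2; bus BusRdX Flush; mem=40
  op8 P1: store L0 := 20 → I/M/I on L0; bus (none); mem=11
  op9 P2: store L0 := 86 → I/I/M on L0; bus BusRdX Flush; mem=20
  op10 P2: store L0 := 34 → I/I/M on L0; bus (none); mem=20
  op11 P2: load  L0 → I/I/M on L0; bus (none); mem=20
  op12 P0: load  L0 → S/I/S on L0; bus BusRd Flush; mem=34
  op13 P1: store L1 := 47 → I/M/I on L1; bus (none); mem=70
  op14 P0: load  L0 → S/I/S on L0; bus (none); mem=34
  op15 P1: store L1 := 29 → I/M/I on L1; bus (none); mem=70
  op16 P2: store L0 := 4 → I/I/M on L0; bus BusUpgr; mem=34
  op17 P2: load  L1 → I/S/S on L1; bus BusRd Flush; mem=29
  op18 P1: load  L0 → I/S/S on L0; bus BusRd Flush; mem=4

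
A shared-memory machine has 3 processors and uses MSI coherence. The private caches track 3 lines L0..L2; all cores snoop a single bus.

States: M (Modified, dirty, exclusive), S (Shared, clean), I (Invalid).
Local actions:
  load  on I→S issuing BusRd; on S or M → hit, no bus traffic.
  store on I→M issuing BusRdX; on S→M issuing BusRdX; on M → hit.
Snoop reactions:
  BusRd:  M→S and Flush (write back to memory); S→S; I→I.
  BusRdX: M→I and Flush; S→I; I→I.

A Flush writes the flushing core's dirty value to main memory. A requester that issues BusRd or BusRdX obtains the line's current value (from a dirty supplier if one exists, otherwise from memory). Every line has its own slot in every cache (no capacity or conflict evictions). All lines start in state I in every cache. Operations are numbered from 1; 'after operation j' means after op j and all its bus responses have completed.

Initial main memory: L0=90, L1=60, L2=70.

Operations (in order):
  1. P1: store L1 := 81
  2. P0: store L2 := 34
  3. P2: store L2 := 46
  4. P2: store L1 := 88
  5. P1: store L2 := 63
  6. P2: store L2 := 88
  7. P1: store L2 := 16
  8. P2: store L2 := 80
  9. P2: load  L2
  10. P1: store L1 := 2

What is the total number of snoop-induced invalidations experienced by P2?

invalidations = 3

1. P1: store L1 := 81  bus=[BusRdX]  L1: P0=I P1=M P2=I  mem[L1]=60
2. P0: store L2 := 34  bus=[BusRdX]  L2: P0=M P1=I P2=I  mem[L2]=70
3. P2: store L2 := 46  bus=[BusRdX,Flush]  L2: P0=I P1=I P2=M  mem[L2]=34
4. P2: store L1 := 88  bus=[BusRdX,Flush]  L1: P0=I P1=I P2=M  mem[L1]=81
5. P1: store L2 := 63  bus=[BusRdX,Flush]  L2: P0=I P1=M P2=I  mem[L2]=46
6. P2: store L2 := 88  bus=[BusRdX,Flush]  L2: P0=I P1=I P2=M  mem[L2]=63
7. P1: store L2 := 16  bus=[BusRdX,Flush]  L2: P0=I P1=M P2=I  mem[L2]=88
8. P2: store L2 := 80  bus=[BusRdX,Flush]  L2: P0=I P1=I P2=M  mem[L2]=16
9. P2: load  L2  bus=[-]  L2: P0=I P1=I P2=M  mem[L2]=16
10. P1: store L1 := 2  bus=[BusRdX,Flush]  L1: P0=I P1=M P2=I  mem[L1]=88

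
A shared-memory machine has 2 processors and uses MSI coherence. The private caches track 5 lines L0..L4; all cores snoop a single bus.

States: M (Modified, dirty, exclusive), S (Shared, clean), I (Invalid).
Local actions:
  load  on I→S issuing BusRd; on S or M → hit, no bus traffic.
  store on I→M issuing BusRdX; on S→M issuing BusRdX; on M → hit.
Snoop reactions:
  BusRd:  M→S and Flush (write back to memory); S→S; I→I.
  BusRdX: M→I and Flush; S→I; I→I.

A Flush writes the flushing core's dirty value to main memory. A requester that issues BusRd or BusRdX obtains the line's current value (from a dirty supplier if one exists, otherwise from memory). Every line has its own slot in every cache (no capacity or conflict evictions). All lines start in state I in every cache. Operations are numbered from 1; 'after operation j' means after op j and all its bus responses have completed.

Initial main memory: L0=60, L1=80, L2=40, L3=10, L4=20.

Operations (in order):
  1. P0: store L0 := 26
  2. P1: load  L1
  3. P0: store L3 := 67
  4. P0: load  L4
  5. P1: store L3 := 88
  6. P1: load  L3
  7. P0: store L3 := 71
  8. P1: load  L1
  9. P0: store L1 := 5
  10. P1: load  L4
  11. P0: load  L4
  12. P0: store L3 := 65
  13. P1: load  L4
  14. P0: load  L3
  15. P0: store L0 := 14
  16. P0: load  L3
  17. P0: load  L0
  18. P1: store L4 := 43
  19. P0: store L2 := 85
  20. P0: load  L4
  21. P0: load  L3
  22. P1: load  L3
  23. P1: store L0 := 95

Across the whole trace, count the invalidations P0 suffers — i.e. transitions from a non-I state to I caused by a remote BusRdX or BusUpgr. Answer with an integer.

invalidations = 3

[1] P0: store L0 := 26 | P0:M(26), P1:I | bus: BusRdX
[2] P1: load  L1 | P0:I, P1:S(80) | bus: BusRd
[3] P0: store L3 := 67 | P0:M(67), P1:I | bus: BusRdX
[4] P0: load  L4 | P0:S(20), P1:I | bus: BusRd
[5] P1: store L3 := 88 | P0:I, P1:M(88) | bus: BusRdX,Flush
[6] P1: load  L3 | P0:I, P1:M(88) | bus: none
[7] P0: store L3 := 71 | P0:M(71), P1:I | bus: BusRdX,Flush
[8] P1: load  L1 | P0:I, P1:S(80) | bus: none
[9] P0: store L1 := 5 | P0:M(5), P1:I | bus: BusRdX
[10] P1: load  L4 | P0:S(20), P1:S(20) | bus: BusRd
[11] P0: load  L4 | P0:S(20), P1:S(20) | bus: none
[12] P0: store L3 := 65 | P0:M(65), P1:I | bus: none
[13] P1: load  L4 | P0:S(20), P1:S(20) | bus: none
[14] P0: load  L3 | P0:M(65), P1:I | bus: none
[15] P0: store L0 := 14 | P0:M(14), P1:I | bus: none
[16] P0: load  L3 | P0:M(65), P1:I | bus: none
[17] P0: load  L0 | P0:M(14), P1:I | bus: none
[18] P1: store L4 := 43 | P0:I, P1:M(43) | bus: BusRdX
[19] P0: store L2 := 85 | P0:M(85), P1:I | bus: BusRdX
[20] P0: load  L4 | P0:S(43), P1:S(43) | bus: BusRd,Flush
[21] P0: load  L3 | P0:M(65), P1:I | bus: none
[22] P1: load  L3 | P0:S(65), P1:S(65) | bus: BusRd,Flush
[23] P1: store L0 := 95 | P0:I, P1:M(95) | bus: BusRdX,Flush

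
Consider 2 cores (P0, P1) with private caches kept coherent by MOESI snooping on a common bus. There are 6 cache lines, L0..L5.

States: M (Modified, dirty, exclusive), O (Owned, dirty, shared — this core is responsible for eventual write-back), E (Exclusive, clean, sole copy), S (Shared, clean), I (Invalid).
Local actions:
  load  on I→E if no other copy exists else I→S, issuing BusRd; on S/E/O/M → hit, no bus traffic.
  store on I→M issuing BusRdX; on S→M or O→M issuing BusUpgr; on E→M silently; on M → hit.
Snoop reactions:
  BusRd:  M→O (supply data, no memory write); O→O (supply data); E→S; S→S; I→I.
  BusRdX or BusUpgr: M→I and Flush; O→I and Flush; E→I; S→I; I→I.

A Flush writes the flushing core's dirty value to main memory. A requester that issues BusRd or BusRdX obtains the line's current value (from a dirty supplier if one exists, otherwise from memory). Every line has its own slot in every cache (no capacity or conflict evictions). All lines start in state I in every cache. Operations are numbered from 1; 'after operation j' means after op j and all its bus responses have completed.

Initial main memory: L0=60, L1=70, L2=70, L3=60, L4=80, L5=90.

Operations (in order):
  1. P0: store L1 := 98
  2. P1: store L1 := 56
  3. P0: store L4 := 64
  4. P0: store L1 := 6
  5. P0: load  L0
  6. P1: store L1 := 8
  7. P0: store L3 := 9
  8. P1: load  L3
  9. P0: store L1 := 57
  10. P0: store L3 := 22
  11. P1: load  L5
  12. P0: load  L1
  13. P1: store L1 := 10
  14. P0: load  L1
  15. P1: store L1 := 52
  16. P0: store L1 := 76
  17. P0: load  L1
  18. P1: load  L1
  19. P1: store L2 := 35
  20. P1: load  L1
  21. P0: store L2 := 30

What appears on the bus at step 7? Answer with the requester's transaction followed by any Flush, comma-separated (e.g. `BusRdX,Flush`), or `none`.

[1] P0: store L1 := 98 | P0:M(98), P1:I | bus: BusRdX
[2] P1: store L1 := 56 | P0:I, P1:M(56) | bus: BusRdX,Flush
[3] P0: store L4 := 64 | P0:M(64), P1:I | bus: BusRdX
[4] P0: store L1 := 6 | P0:M(6), P1:I | bus: BusRdX,Flush
[5] P0: load  L0 | P0:E(60), P1:I | bus: BusRd
[6] P1: store L1 := 8 | P0:I, P1:M(8) | bus: BusRdX,Flush
[7] P0: store L3 := 9 | P0:M(9), P1:I | bus: BusRdX
[8] P1: load  L3 | P0:O(9), P1:S(9) | bus: BusRd
[9] P0: store L1 := 57 | P0:M(57), P1:I | bus: BusRdX,Flush
[10] P0: store L3 := 22 | P0:M(22), P1:I | bus: BusUpgr
[11] P1: load  L5 | P0:I, P1:E(90) | bus: BusRd
[12] P0: load  L1 | P0:M(57), P1:I | bus: none
[13] P1: store L1 := 10 | P0:I, P1:M(10) | bus: BusRdX,Flush
[14] P0: load  L1 | P0:S(10), P1:O(10) | bus: BusRd
[15] P1: store L1 := 52 | P0:I, P1:M(52) | bus: BusUpgr
[16] P0: store L1 := 76 | P0:M(76), P1:I | bus: BusRdX,Flush
[17] P0: load  L1 | P0:M(76), P1:I | bus: none
[18] P1: load  L1 | P0:O(76), P1:S(76) | bus: BusRd
[19] P1: store L2 := 35 | P0:I, P1:M(35) | bus: BusRdX
[20] P1: load  L1 | P0:O(76), P1:S(76) | bus: none
[21] P0: store L2 := 30 | P0:M(30), P1:I | bus: BusRdX,Flush

bus = BusRdX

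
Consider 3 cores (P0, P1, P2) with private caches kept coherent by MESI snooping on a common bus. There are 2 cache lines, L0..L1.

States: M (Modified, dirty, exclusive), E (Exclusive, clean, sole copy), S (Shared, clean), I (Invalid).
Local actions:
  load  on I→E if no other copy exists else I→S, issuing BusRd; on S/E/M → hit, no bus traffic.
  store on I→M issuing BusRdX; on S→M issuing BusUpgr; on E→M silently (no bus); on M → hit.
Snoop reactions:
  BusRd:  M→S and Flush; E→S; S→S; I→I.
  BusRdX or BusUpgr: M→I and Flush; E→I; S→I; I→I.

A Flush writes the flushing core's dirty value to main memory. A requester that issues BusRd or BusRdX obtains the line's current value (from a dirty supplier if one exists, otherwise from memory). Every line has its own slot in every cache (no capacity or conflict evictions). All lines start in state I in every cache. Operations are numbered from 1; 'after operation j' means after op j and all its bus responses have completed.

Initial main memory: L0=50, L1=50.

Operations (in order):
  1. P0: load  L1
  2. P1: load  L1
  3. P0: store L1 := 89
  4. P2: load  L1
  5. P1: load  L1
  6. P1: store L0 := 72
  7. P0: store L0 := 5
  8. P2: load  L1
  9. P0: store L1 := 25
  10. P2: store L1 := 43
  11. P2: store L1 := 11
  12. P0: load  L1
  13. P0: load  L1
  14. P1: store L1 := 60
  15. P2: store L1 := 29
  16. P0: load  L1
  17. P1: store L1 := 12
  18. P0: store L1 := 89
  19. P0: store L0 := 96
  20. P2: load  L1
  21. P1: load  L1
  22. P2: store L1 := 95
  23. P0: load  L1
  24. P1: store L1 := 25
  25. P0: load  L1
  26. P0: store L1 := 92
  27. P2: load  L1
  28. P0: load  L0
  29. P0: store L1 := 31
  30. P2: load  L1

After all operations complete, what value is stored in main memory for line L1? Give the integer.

memory[L1] = 31

[1] P0: load  L1 | P0:E(50), P1:I, P2:I | bus: BusRd
[2] P1: load  L1 | P0:S(50), P1:S(50), P2:I | bus: BusRd
[3] P0: store L1 := 89 | P0:M(89), P1:I, P2:I | bus: BusUpgr
[4] P2: load  L1 | P0:S(89), P1:I, P2:S(89) | bus: BusRd,Flush
[5] P1: load  L1 | P0:S(89), P1:S(89), P2:S(89) | bus: BusRd
[6] P1: store L0 := 72 | P0:I, P1:M(72), P2:I | bus: BusRdX
[7] P0: store L0 := 5 | P0:M(5), P1:I, P2:I | bus: BusRdX,Flush
[8] P2: load  L1 | P0:S(89), P1:S(89), P2:S(89) | bus: none
[9] P0: store L1 := 25 | P0:M(25), P1:I, P2:I | bus: BusUpgr
[10] P2: store L1 := 43 | P0:I, P1:I, P2:M(43) | bus: BusRdX,Flush
[11] P2: store L1 := 11 | P0:I, P1:I, P2:M(11) | bus: none
[12] P0: load  L1 | P0:S(11), P1:I, P2:S(11) | bus: BusRd,Flush
[13] P0: load  L1 | P0:S(11), P1:I, P2:S(11) | bus: none
[14] P1: store L1 := 60 | P0:I, P1:M(60), P2:I | bus: BusRdX
[15] P2: store L1 := 29 | P0:I, P1:I, P2:M(29) | bus: BusRdX,Flush
[16] P0: load  L1 | P0:S(29), P1:I, P2:S(29) | bus: BusRd,Flush
[17] P1: store L1 := 12 | P0:I, P1:M(12), P2:I | bus: BusRdX
[18] P0: store L1 := 89 | P0:M(89), P1:I, P2:I | bus: BusRdX,Flush
[19] P0: store L0 := 96 | P0:M(96), P1:I, P2:I | bus: none
[20] P2: load  L1 | P0:S(89), P1:I, P2:S(89) | bus: BusRd,Flush
[21] P1: load  L1 | P0:S(89), P1:S(89), P2:S(89) | bus: BusRd
[22] P2: store L1 := 95 | P0:I, P1:I, P2:M(95) | bus: BusUpgr
[23] P0: load  L1 | P0:S(95), P1:I, P2:S(95) | bus: BusRd,Flush
[24] P1: store L1 := 25 | P0:I, P1:M(25), P2:I | bus: BusRdX
[25] P0: load  L1 | P0:S(25), P1:S(25), P2:I | bus: BusRd,Flush
[26] P0: store L1 := 92 | P0:M(92), P1:I, P2:I | bus: BusUpgr
[27] P2: load  L1 | P0:S(92), P1:I, P2:S(92) | bus: BusRd,Flush
[28] P0: load  L0 | P0:M(96), P1:I, P2:I | bus: none
[29] P0: store L1 := 31 | P0:M(31), P1:I, P2:I | bus: BusUpgr
[30] P2: load  L1 | P0:S(31), P1:I, P2:S(31) | bus: BusRd,Flush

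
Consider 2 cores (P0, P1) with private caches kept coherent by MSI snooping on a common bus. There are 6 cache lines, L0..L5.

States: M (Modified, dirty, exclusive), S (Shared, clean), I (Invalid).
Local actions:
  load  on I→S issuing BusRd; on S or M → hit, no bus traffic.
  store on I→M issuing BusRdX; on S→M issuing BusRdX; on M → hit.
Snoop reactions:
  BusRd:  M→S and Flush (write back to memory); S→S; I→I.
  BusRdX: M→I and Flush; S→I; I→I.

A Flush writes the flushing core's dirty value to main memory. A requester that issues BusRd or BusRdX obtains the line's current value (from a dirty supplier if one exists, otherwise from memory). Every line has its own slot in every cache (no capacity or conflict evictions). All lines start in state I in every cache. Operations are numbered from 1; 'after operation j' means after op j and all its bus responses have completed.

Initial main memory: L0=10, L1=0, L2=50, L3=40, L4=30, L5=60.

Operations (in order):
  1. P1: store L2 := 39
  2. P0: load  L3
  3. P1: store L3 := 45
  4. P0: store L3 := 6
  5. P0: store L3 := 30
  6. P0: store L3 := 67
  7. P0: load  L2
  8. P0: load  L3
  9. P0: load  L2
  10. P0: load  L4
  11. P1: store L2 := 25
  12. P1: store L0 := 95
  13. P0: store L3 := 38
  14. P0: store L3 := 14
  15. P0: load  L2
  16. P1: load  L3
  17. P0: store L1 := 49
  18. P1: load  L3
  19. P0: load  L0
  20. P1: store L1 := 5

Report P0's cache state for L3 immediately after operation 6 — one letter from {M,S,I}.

state = M

1. P1: store L2 := 39  bus=[BusRdX]  L2: P0=I P1=M  mem[L2]=50
2. P0: load  L3  bus=[BusRd]  L3: P0=S P1=I  mem[L3]=40
3. P1: store L3 := 45  bus=[BusRdX]  L3: P0=I P1=M  mem[L3]=40
4. P0: store L3 := 6  bus=[BusRdX,Flush]  L3: P0=M P1=I  mem[L3]=45
5. P0: store L3 := 30  bus=[-]  L3: P0=M P1=I  mem[L3]=45
6. P0: store L3 := 67  bus=[-]  L3: P0=M P1=I  mem[L3]=45
7. P0: load  L2  bus=[BusRd,Flush]  L2: P0=S P1=S  mem[L2]=39
8. P0: load  L3  bus=[-]  L3: P0=M P1=I  mem[L3]=45
9. P0: load  L2  bus=[-]  L2: P0=S P1=S  mem[L2]=39
10. P0: load  L4  bus=[BusRd]  L4: P0=S P1=I  mem[L4]=30
11. P1: store L2 := 25  bus=[BusRdX]  L2: P0=I P1=M  mem[L2]=39
12. P1: store L0 := 95  bus=[BusRdX]  L0: P0=I P1=M  mem[L0]=10
13. P0: store L3 := 38  bus=[-]  L3: P0=M P1=I  mem[L3]=45
14. P0: store L3 := 14  bus=[-]  L3: P0=M P1=I  mem[L3]=45
15. P0: load  L2  bus=[BusRd,Flush]  L2: P0=S P1=S  mem[L2]=25
16. P1: load  L3  bus=[BusRd,Flush]  L3: P0=S P1=S  mem[L3]=14
17. P0: store L1 := 49  bus=[BusRdX]  L1: P0=M P1=I  mem[L1]=0
18. P1: load  L3  bus=[-]  L3: P0=S P1=S  mem[L3]=14
19. P0: load  L0  bus=[BusRd,Flush]  L0: P0=S P1=S  mem[L0]=95
20. P1: store L1 := 5  bus=[BusRdX,Flush]  L1: P0=I P1=M  mem[L1]=49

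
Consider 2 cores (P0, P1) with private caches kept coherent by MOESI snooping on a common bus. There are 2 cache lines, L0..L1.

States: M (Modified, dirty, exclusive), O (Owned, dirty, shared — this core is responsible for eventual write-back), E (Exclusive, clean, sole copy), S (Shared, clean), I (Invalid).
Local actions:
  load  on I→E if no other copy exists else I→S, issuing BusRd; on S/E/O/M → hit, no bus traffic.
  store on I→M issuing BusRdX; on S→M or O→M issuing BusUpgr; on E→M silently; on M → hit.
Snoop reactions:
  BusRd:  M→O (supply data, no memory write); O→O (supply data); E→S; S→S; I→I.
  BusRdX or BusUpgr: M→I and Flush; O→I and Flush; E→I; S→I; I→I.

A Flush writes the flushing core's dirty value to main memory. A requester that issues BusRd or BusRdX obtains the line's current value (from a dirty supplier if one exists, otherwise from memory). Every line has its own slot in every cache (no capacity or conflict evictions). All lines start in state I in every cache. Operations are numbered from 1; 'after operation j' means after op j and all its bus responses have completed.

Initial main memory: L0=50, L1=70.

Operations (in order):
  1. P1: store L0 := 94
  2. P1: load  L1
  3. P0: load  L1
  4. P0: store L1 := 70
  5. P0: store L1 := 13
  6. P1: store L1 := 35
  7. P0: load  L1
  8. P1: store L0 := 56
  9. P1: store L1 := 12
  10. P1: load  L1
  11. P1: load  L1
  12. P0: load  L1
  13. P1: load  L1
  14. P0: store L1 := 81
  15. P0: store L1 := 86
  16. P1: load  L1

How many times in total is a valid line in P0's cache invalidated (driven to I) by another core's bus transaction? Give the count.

  op1 P1: store L0 := 94 → I/M on L0; bus BusRdX; mem=50
  op2 P1: load  L1 → I/E on L1; bus BusRd; mem=70
  op3 P0: load  L1 → S/S on L1; bus BusRd; mem=70
  op4 P0: store L1 := 70 → M/I on L1; bus BusUpgr; mem=70
  op5 P0: store L1 := 13 → M/I on L1; bus (none); mem=70
  op6 P1: store L1 := 35 → I/M on L1; bus BusRdX Flush; mem=13
  op7 P0: load  L1 → S/O on L1; bus BusRd; mem=13
  op8 P1: store L0 := 56 → I/M on L0; bus (none); mem=50
  op9 P1: store L1 := 12 → I/M on L1; bus BusUpgr; mem=13
  op10 P1: load  L1 → I/M on L1; bus (none); mem=13
  op11 P1: load  L1 → I/M on L1; bus (none); mem=13
  op12 P0: load  L1 → S/O on L1; bus BusRd; mem=13
  op13 P1: load  L1 → S/O on L1; bus (none); mem=13
  op14 P0: store L1 := 81 → M/I on L1; bus BusUpgr Flush; mem=12
  op15 P0: store L1 := 86 → M/I on L1; bus (none); mem=12
  op16 P1: load  L1 → O/S on L1; bus BusRd; mem=12

invalidations = 2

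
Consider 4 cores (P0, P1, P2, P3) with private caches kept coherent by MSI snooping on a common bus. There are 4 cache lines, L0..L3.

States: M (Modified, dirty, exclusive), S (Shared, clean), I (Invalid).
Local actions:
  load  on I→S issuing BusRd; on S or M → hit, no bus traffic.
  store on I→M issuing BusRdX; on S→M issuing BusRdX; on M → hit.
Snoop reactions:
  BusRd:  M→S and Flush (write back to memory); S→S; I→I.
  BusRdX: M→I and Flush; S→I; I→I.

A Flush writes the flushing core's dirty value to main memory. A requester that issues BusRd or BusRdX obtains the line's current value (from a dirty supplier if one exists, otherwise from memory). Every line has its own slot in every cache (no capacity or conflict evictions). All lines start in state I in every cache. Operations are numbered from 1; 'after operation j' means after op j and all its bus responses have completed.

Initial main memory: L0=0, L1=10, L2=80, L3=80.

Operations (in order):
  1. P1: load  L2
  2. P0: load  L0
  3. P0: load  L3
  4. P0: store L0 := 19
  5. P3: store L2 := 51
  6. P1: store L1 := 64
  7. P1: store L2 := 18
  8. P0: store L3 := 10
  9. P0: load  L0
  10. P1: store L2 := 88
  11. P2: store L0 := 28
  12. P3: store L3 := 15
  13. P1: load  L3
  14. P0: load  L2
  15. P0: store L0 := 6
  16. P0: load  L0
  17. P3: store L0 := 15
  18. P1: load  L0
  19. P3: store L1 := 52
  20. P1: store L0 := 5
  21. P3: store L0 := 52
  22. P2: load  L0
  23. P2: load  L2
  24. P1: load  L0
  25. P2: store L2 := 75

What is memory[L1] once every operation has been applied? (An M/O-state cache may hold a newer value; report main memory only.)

1. P1: load  L2  bus=[BusRd]  L2: P0=I P1=S P2=I P3=I  mem[L2]=80
2. P0: load  L0  bus=[BusRd]  L0: P0=S P1=I P2=I P3=I  mem[L0]=0
3. P0: load  L3  bus=[BusRd]  L3: P0=S P1=I P2=I P3=I  mem[L3]=80
4. P0: store L0 := 19  bus=[BusRdX]  L0: P0=M P1=I P2=I P3=I  mem[L0]=0
5. P3: store L2 := 51  bus=[BusRdX]  L2: P0=I P1=I P2=I P3=M  mem[L2]=80
6. P1: store L1 := 64  bus=[BusRdX]  L1: P0=I P1=M P2=I P3=I  mem[L1]=10
7. P1: store L2 := 18  bus=[BusRdX,Flush]  L2: P0=I P1=M P2=I P3=I  mem[L2]=51
8. P0: store L3 := 10  bus=[BusRdX]  L3: P0=M P1=I P2=I P3=I  mem[L3]=80
9. P0: load  L0  bus=[-]  L0: P0=M P1=I P2=I P3=I  mem[L0]=0
10. P1: store L2 := 88  bus=[-]  L2: P0=I P1=M P2=I P3=I  mem[L2]=51
11. P2: store L0 := 28  bus=[BusRdX,Flush]  L0: P0=I P1=I P2=M P3=I  mem[L0]=19
12. P3: store L3 := 15  bus=[BusRdX,Flush]  L3: P0=I P1=I P2=I P3=M  mem[L3]=10
13. P1: load  L3  bus=[BusRd,Flush]  L3: P0=I P1=S P2=I P3=S  mem[L3]=15
14. P0: load  L2  bus=[BusRd,Flush]  L2: P0=S P1=S P2=I P3=I  mem[L2]=88
15. P0: store L0 := 6  bus=[BusRdX,Flush]  L0: P0=M P1=I P2=I P3=I  mem[L0]=28
16. P0: load  L0  bus=[-]  L0: P0=M P1=I P2=I P3=I  mem[L0]=28
17. P3: store L0 := 15  bus=[BusRdX,Flush]  L0: P0=I P1=I P2=I P3=M  mem[L0]=6
18. P1: load  L0  bus=[BusRd,Flush]  L0: P0=I P1=S P2=I P3=S  mem[L0]=15
19. P3: store L1 := 52  bus=[BusRdX,Flush]  L1: P0=I P1=I P2=I P3=M  mem[L1]=64
20. P1: store L0 := 5  bus=[BusRdX]  L0: P0=I P1=M P2=I P3=I  mem[L0]=15
21. P3: store L0 := 52  bus=[BusRdX,Flush]  L0: P0=I P1=I P2=I P3=M  mem[L0]=5
22. P2: load  L0  bus=[BusRd,Flush]  L0: P0=I P1=I P2=S P3=S  mem[L0]=52
23. P2: load  L2  bus=[BusRd]  L2: P0=S P1=S P2=S P3=I  mem[L2]=88
24. P1: load  L0  bus=[BusRd]  L0: P0=I P1=S P2=S P3=S  mem[L0]=52
25. P2: store L2 := 75  bus=[BusRdX]  L2: P0=I P1=I P2=M P3=I  mem[L2]=88

memory[L1] = 64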